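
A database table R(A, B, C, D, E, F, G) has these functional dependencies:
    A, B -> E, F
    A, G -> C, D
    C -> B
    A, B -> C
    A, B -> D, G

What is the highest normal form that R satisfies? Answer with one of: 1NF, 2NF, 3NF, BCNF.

3NF

Candidate keys: {A, B}, {A, C}, {A, G}. Prime attributes: {A, B, C, G}.
For C -> B we have {C}⁺ = {B, C}; {C} is not a superkey, so BCNF fails.
Its right-hand attributes {B} are all prime, as are those of every other non-superkey FD — the relation is in 3NF.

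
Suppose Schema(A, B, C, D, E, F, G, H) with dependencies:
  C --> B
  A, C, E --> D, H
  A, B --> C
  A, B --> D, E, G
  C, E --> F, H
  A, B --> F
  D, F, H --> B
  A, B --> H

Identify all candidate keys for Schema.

{A} never appears on the right of any FD, so every key must include it.
{A, B}⁺ = {A, B, C, D, E, F, G, H} — all of the relation — so {A, B} is a candidate key.
{A, C}⁺ = {A, B, C, D, E, F, G, H} — all of the relation — so {A, C} is a candidate key.
{A, D, F, H}⁺ = {A, B, C, D, E, F, G, H} — all of the relation — so {A, D, F, H} is a candidate key.
No proper subset of any of these is a key, and no other minimal superkey exists.

{A, B}, {A, C}, {A, D, F, H}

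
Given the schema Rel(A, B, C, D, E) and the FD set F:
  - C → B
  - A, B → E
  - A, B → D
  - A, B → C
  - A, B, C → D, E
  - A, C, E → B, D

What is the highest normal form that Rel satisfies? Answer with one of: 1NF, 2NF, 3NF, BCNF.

3NF

Candidate keys: {A, B}, {A, C}. Prime attributes: {A, B, C}.
C → B breaks BCNF: {C}⁺ = {B, C}, so {C} is not a superkey.
Since {B} ⊆ prime attributes and every other non-superkey FD also has a prime right side, the schema is in 3NF.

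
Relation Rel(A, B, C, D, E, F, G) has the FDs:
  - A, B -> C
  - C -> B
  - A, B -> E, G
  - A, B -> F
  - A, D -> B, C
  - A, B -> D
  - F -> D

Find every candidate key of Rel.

{A} never appears on the right of any FD, so every key must include it.
{A, B} is a candidate key since {A, B}⁺ = {A, B, C, D, E, F, G} covers every attribute.
{A, C} is a candidate key since {A, C}⁺ = {A, B, C, D, E, F, G} covers every attribute.
{A, D} is a candidate key since {A, D}⁺ = {A, B, C, D, E, F, G} covers every attribute.
{A, F} is a candidate key since {A, F}⁺ = {A, B, C, D, E, F, G} covers every attribute.
Any other superkey properly contains one of these, so there are no further candidate keys.

{A, B}, {A, C}, {A, D}, {A, F}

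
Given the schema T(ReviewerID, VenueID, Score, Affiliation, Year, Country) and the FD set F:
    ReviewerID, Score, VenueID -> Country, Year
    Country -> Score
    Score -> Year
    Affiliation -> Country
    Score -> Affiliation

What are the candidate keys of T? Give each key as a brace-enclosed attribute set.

{Affiliation, ReviewerID, VenueID}, {Country, ReviewerID, VenueID}, {ReviewerID, Score, VenueID}

{ReviewerID, VenueID} never appear on the right of any FD, so every key must include all of them.
Closure of {Affiliation, ReviewerID, VenueID} is {Affiliation, Country, ReviewerID, Score, VenueID, Year}, the whole schema; {Affiliation, ReviewerID, VenueID} is a candidate key.
Closure of {Country, ReviewerID, VenueID} is {Affiliation, Country, ReviewerID, Score, VenueID, Year}, the whole schema; {Country, ReviewerID, VenueID} is a candidate key.
Closure of {ReviewerID, Score, VenueID} is {Affiliation, Country, ReviewerID, Score, VenueID, Year}, the whole schema; {ReviewerID, Score, VenueID} is a candidate key.
Any other superkey properly contains one of these, so there are no further candidate keys.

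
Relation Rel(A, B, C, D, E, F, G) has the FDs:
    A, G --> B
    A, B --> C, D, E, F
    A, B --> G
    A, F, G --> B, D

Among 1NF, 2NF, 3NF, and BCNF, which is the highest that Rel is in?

Candidate keys: {A, B}, {A, G}. Prime attributes: {A, B, G}.
Each dependency's left side is a superkey — BCNF holds.

BCNF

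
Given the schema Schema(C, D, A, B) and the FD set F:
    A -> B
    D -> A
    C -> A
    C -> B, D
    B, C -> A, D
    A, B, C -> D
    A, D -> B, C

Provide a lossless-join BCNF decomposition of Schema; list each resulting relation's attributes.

{A, B}; {A, C, D}

Candidate keys of the original relation: {C}, {D}.
In {A, B, C, D}, {A} is not a superkey ({A}⁺ restricted to this set is {A, B}), so split on A -> B into {A, B} and {A, C, D}.
{A, B} is in BCNF.
{A, C, D} is in BCNF.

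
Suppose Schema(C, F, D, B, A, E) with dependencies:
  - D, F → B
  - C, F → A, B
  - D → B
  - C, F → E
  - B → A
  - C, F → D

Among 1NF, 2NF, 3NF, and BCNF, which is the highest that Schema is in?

2NF

Candidate key: {C, F}. Prime attributes: {C, F}.
For D, F → B we have {D, F}⁺ = {A, B, D, F}; {D, F} is not a superkey, so BCNF fails.
D, F → B has non-prime {B} on the right and a non-superkey on the left, so 3NF fails.
No proper subset of a key has a non-prime attribute in its closure, so there is no partial dependency; 2NF holds.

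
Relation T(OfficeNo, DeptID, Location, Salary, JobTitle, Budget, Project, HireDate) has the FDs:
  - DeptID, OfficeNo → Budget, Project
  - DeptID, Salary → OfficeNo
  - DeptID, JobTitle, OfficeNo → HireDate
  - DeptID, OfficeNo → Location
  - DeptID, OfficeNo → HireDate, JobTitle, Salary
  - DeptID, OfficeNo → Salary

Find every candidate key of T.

{DeptID} never appears on the right of any FD, so every key must include it.
{DeptID, OfficeNo}⁺ = {Budget, DeptID, HireDate, JobTitle, Location, OfficeNo, Project, Salary} — all of the relation — so {DeptID, OfficeNo} is a candidate key.
{DeptID, Salary}⁺ = {Budget, DeptID, HireDate, JobTitle, Location, OfficeNo, Project, Salary} — all of the relation — so {DeptID, Salary} is a candidate key.
These are minimal and exhaustive — every other superkey contains one of them.

{DeptID, OfficeNo}, {DeptID, Salary}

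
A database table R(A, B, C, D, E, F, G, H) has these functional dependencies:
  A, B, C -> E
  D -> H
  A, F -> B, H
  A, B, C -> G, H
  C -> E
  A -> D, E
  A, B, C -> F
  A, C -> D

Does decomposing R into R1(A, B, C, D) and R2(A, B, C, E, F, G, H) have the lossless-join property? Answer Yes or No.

Common attributes: {A, B, C}; their closure is {A, B, C, D, E, F, G, H}.
Since R1 ⊆ {A, B, C, D, E, F, G, H}, the intersection is a superkey of R1; the decomposition is lossless.

Yes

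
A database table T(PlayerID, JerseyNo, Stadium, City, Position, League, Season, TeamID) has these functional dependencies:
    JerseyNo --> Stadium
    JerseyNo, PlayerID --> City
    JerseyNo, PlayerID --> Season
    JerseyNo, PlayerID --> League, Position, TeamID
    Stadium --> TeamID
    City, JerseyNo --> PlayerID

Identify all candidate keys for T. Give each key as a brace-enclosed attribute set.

{City, JerseyNo}, {JerseyNo, PlayerID}

{JerseyNo} never appears on the right of any FD, so every key must include it.
{City, JerseyNo}⁺ = {City, JerseyNo, League, PlayerID, Position, Season, Stadium, TeamID} — all of the relation — so {City, JerseyNo} is a candidate key.
{JerseyNo, PlayerID}⁺ = {City, JerseyNo, League, PlayerID, Position, Season, Stadium, TeamID} — all of the relation — so {JerseyNo, PlayerID} is a candidate key.
Any other superkey properly contains one of these, so there are no further candidate keys.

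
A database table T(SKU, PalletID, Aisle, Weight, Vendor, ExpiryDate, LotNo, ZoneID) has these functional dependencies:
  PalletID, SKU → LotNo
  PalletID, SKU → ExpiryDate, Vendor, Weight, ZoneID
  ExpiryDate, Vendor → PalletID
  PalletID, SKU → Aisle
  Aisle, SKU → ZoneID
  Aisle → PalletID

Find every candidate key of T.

{Aisle, SKU}, {ExpiryDate, SKU, Vendor}, {PalletID, SKU}

{SKU} never appears on the right of any FD, so every key must include it.
{Aisle, SKU} is a candidate key since {Aisle, SKU}⁺ = {Aisle, ExpiryDate, LotNo, PalletID, SKU, Vendor, Weight, ZoneID} covers every attribute.
{PalletID, SKU} is a candidate key since {PalletID, SKU}⁺ = {Aisle, ExpiryDate, LotNo, PalletID, SKU, Vendor, Weight, ZoneID} covers every attribute.
{ExpiryDate, SKU, Vendor} is a candidate key since {ExpiryDate, SKU, Vendor}⁺ = {Aisle, ExpiryDate, LotNo, PalletID, SKU, Vendor, Weight, ZoneID} covers every attribute.
Any other superkey properly contains one of these, so there are no further candidate keys.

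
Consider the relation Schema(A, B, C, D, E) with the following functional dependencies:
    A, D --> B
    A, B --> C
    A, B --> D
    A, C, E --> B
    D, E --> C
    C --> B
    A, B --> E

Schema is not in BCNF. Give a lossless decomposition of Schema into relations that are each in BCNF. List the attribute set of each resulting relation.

Candidate keys of the original relation: {A, B}, {A, C}, {A, D}.
Within {A, B, C, D, E}: {D, E}⁺ ∩ {A, B, C, D, E} = {B, C, D, E}, not the whole set, so D, E --> B, C violates BCNF; decompose into {B, C, D, E} and {A, D, E}.
Within {B, C, D, E}: {C}⁺ ∩ {B, C, D, E} = {B, C}, not the whole set, so C --> B violates BCNF; decompose into {B, C} and {C, D, E}.
{B, C}: every determinant is a superkey — BCNF.
{C, D, E}: every determinant is a superkey — BCNF.
{A, D, E}: every determinant is a superkey — BCNF.

{A, D, E}; {B, C}; {C, D, E}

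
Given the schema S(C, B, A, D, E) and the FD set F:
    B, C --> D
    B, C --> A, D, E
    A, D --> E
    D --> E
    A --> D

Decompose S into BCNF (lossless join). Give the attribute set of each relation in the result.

Candidate key of the original relation: {B, C}.
{A, B, C, D, E}: {A, D} determines {A, D, E} here but is not a superkey — split on A, D --> E, giving {A, D, E} and {A, B, C, D}.
{A, D, E}: {D} determines {D, E} here but is not a superkey — split on D --> E, giving {D, E} and {A, D}.
{D, E}: every determinant is a superkey — BCNF.
{A, D}: every determinant is a superkey — BCNF.
{A, B, C, D}: {A} determines {A, D} here but is not a superkey — split on A --> D, giving {A, D} and {A, B, C}.
{A, D}: every determinant is a superkey — BCNF.
{A, B, C}: every determinant is a superkey — BCNF.

{A, B, C}; {A, D}; {D, E}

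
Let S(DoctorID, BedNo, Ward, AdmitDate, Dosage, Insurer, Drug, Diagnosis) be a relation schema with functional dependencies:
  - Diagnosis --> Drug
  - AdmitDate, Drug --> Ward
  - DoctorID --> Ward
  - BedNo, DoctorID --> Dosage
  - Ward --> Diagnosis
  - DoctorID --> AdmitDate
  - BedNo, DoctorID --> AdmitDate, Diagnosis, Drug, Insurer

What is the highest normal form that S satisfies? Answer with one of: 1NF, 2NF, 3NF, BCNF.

1NF

Candidate key: {BedNo, DoctorID}. Prime attributes: {BedNo, DoctorID}.
Diagnosis --> Drug: {Diagnosis}⁺ = {Diagnosis, Drug}, which is not all of the attributes, so the left side is not a superkey — BCNF is violated.
Diagnosis --> Drug determines the non-prime attribute {Drug} from a non-superkey — 3NF is violated.
Since {DoctorID} ⊂ {BedNo, DoctorID} and {DoctorID}⁺ ⊇ {AdmitDate, Diagnosis, Drug, Ward} with {AdmitDate, Diagnosis, Drug, Ward} non-prime, there is a partial dependency; 2NF fails.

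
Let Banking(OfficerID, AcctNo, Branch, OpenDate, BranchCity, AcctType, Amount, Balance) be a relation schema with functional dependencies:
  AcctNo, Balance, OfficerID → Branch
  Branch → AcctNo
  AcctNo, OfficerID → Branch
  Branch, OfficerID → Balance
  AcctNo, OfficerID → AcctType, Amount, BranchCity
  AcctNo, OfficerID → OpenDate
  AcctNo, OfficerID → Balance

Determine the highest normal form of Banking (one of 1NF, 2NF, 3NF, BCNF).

3NF

Candidate keys: {AcctNo, OfficerID}, {Branch, OfficerID}. Prime attributes: {AcctNo, Branch, OfficerID}.
Branch → AcctNo breaks BCNF: {Branch}⁺ = {AcctNo, Branch}, so {Branch} is not a superkey.
Since {AcctNo} ⊆ prime attributes and every other non-superkey FD also has a prime right side, the schema is in 3NF.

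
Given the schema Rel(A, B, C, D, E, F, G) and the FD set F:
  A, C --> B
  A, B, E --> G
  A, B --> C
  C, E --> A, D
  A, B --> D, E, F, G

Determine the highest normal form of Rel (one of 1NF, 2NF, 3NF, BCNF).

BCNF

Candidate keys: {A, B}, {A, C}, {C, E}. Prime attributes: {A, B, C, E}.
Each dependency's left side is a superkey — BCNF holds.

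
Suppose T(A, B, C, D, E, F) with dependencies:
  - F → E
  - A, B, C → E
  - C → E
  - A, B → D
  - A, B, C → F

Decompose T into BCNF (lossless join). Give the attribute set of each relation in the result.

Candidate key of the original relation: {A, B, C}.
{A, B, C, D, E, F}: {F} determines {E, F} here but is not a superkey — split on F → E, giving {E, F} and {A, B, C, D, F}.
{E, F}: every determinant is a superkey — BCNF.
{A, B, C, D, F}: {A, B} determines {A, B, D} here but is not a superkey — split on A, B → D, giving {A, B, D} and {A, B, C, F}.
{A, B, D}: every determinant is a superkey — BCNF.
{A, B, C, F}: every determinant is a superkey — BCNF.

{A, B, C, F}; {A, B, D}; {E, F}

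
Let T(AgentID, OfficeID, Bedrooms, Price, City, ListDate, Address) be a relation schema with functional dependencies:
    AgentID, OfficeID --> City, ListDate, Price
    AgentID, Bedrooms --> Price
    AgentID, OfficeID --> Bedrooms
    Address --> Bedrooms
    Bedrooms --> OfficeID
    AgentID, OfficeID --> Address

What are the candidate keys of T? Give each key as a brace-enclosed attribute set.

{Address, AgentID}, {AgentID, Bedrooms}, {AgentID, OfficeID}

Attributes never on any right-hand side: {AgentID} — every candidate key must contain it.
{Address, AgentID}⁺ = {Address, AgentID, Bedrooms, City, ListDate, OfficeID, Price} — all of the relation — so {Address, AgentID} is a candidate key.
{AgentID, Bedrooms}⁺ = {Address, AgentID, Bedrooms, City, ListDate, OfficeID, Price} — all of the relation — so {AgentID, Bedrooms} is a candidate key.
{AgentID, OfficeID}⁺ = {Address, AgentID, Bedrooms, City, ListDate, OfficeID, Price} — all of the relation — so {AgentID, OfficeID} is a candidate key.
These are minimal and exhaustive — every other superkey contains one of them.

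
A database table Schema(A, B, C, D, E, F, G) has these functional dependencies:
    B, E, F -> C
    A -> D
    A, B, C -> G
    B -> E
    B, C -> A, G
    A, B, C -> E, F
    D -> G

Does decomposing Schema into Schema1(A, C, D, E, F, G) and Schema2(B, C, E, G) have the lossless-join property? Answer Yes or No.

No

Common attributes: {C, E, G}; their closure is {C, E, G}.
Neither Schema1 nor Schema2 is contained in that closure, so the decomposition is lossy.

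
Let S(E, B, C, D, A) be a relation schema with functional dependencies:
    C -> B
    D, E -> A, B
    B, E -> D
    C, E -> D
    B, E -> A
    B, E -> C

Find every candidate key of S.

{B, E}, {C, E}, {D, E}

No FD produces {E}, so it must be in every candidate key.
{B, E}⁺ = {A, B, C, D, E}, which is every attribute, so {B, E} is a candidate key.
{C, E}⁺ = {A, B, C, D, E}, which is every attribute, so {C, E} is a candidate key.
{D, E}⁺ = {A, B, C, D, E}, which is every attribute, so {D, E} is a candidate key.
These are minimal and exhaustive — every other superkey contains one of them.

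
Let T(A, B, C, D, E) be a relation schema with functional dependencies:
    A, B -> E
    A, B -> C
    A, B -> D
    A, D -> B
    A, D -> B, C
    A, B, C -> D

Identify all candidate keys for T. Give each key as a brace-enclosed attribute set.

{A, B}, {A, D}

{A} never appears on the right of any FD, so every key must include it.
{A, B} is a candidate key since {A, B}⁺ = {A, B, C, D, E} covers every attribute.
{A, D} is a candidate key since {A, D}⁺ = {A, B, C, D, E} covers every attribute.
Any other superkey properly contains one of these, so there are no further candidate keys.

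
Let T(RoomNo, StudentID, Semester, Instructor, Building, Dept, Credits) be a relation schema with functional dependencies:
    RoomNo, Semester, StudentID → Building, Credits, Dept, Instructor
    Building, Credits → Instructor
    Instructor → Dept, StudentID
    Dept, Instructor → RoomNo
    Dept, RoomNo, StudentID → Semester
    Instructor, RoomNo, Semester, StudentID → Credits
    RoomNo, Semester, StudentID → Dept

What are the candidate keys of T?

{Building, Credits}, {Dept, RoomNo, StudentID}, {Instructor}, {RoomNo, Semester, StudentID}

Closure of {Instructor} is {Building, Credits, Dept, Instructor, RoomNo, Semester, StudentID}, the whole schema; {Instructor} is a candidate key.
Closure of {Building, Credits} is {Building, Credits, Dept, Instructor, RoomNo, Semester, StudentID}, the whole schema; {Building, Credits} is a candidate key.
Closure of {Dept, RoomNo, StudentID} is {Building, Credits, Dept, Instructor, RoomNo, Semester, StudentID}, the whole schema; {Dept, RoomNo, StudentID} is a candidate key.
Closure of {RoomNo, Semester, StudentID} is {Building, Credits, Dept, Instructor, RoomNo, Semester, StudentID}, the whole schema; {RoomNo, Semester, StudentID} is a candidate key.
Any other superkey properly contains one of these, so there are no further candidate keys.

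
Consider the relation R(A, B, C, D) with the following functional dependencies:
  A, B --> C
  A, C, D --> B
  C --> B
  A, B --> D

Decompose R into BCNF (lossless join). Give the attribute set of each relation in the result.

Candidate keys of the original relation: {A, B}, {A, C}.
In {A, B, C, D}, {C} is not a superkey ({C}⁺ restricted to this set is {B, C}), so split on C --> B into {B, C} and {A, C, D}.
{B, C} is in BCNF.
{A, C, D} is in BCNF.

{A, C, D}; {B, C}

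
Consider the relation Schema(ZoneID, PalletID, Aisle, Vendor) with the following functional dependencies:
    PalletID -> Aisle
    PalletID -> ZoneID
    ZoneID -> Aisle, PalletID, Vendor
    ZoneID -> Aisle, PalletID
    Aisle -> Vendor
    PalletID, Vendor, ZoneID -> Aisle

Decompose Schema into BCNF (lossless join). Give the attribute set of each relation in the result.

Candidate keys of the original relation: {PalletID}, {ZoneID}.
{Aisle, PalletID, Vendor, ZoneID}: {Aisle} determines {Aisle, Vendor} here but is not a superkey — split on Aisle -> Vendor, giving {Aisle, Vendor} and {Aisle, PalletID, ZoneID}.
{Aisle, Vendor} is in BCNF.
{Aisle, PalletID, ZoneID} is in BCNF.

{Aisle, PalletID, ZoneID}; {Aisle, Vendor}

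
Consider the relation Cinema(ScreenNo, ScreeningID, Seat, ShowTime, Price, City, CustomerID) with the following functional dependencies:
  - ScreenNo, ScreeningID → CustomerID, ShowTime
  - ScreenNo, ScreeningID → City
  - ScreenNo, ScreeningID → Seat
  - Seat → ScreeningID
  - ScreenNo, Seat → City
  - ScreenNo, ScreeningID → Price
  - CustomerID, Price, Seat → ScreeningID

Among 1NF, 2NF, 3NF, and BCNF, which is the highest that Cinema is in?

Candidate keys: {ScreenNo, ScreeningID}, {ScreenNo, Seat}. Prime attributes: {ScreenNo, ScreeningID, Seat}.
For Seat → ScreeningID we have {Seat}⁺ = {ScreeningID, Seat}; {Seat} is not a superkey, so BCNF fails.
Since {ScreeningID} ⊆ prime attributes and every other non-superkey FD also has a prime right side, the schema is in 3NF.

3NF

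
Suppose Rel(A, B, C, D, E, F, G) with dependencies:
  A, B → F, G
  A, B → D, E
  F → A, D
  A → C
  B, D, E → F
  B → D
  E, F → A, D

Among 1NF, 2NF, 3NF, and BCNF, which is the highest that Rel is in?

Candidate keys: {A, B}, {B, E}, {B, F}. Prime attributes: {A, B, E, F}.
F → A, D breaks BCNF: {F}⁺ = {A, C, D, F}, so {F} is not a superkey.
Because {D} is non-prime and the left side of F → A, D is not a superkey, the relation is not in 3NF.
Since {A} ⊂ {A, B} and {A}⁺ ⊇ {C} with {C} non-prime, there is a partial dependency; 2NF fails.

1NF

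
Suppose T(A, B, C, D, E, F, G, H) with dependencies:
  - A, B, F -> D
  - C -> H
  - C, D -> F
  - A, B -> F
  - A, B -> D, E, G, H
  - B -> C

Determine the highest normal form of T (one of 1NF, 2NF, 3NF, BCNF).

Candidate key: {A, B}. Prime attributes: {A, B}.
C -> H breaks BCNF: {C}⁺ = {C, H}, so {C} is not a superkey.
C -> H determines the non-prime attribute {H} from a non-superkey — 3NF is violated.
The proper key subset {B} of {A, B} determines non-prime {C, H}, so the relation is not even in 2NF.

1NF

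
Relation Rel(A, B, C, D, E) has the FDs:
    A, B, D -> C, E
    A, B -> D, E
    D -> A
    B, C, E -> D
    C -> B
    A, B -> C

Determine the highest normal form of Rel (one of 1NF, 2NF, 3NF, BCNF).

Candidate keys: {A, B}, {A, C}, {B, D}, {C, D}, {C, E}. Prime attributes: {A, B, C, D, E}.
For D -> A we have {D}⁺ = {A, D}; {D} is not a superkey, so BCNF fails.
Since {A} ⊆ prime attributes and every other non-superkey FD also has a prime right side, the schema is in 3NF.

3NF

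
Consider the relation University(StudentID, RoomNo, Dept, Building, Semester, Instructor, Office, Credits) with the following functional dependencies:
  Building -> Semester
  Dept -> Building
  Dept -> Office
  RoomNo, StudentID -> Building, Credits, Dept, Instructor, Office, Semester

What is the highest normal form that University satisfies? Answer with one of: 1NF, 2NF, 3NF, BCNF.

Candidate key: {RoomNo, StudentID}. Prime attributes: {RoomNo, StudentID}.
For Building -> Semester we have {Building}⁺ = {Building, Semester}; {Building} is not a superkey, so BCNF fails.
Building -> Semester has non-prime {Semester} on the right and a non-superkey on the left, so 3NF fails.
No non-prime attribute depends on a proper subset of any candidate key, so 2NF holds.

2NF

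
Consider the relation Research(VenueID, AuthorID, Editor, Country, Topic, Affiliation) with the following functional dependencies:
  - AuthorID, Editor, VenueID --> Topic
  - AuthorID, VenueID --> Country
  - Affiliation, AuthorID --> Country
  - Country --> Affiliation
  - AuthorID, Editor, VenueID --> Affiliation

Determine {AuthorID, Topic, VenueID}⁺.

Start with {AuthorID, Topic, VenueID}.
AuthorID, VenueID --> Country applies; add {Country} → now {AuthorID, Country, Topic, VenueID}.
Country --> Affiliation applies; add {Affiliation} → now {Affiliation, AuthorID, Country, Topic, VenueID}.
No further FD applies.

{Affiliation, AuthorID, Country, Topic, VenueID}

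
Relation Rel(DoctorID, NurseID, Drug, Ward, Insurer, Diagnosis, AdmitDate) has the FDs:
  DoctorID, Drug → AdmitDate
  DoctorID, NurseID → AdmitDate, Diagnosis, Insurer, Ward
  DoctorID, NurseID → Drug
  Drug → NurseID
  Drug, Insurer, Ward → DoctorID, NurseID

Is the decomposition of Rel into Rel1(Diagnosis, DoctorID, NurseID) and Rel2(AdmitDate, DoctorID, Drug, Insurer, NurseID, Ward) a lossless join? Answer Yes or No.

The shared attributes are {DoctorID, NurseID} and {DoctorID, NurseID}⁺ = {AdmitDate, Diagnosis, DoctorID, Drug, Insurer, NurseID, Ward}.
This includes all of Rel1, so the common attributes are a superkey of Rel1 — the join is lossless.

Yes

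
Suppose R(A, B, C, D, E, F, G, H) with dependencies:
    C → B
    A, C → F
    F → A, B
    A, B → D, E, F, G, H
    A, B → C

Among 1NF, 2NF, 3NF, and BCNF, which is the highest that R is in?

Candidate keys: {A, B}, {A, C}, {F}. Prime attributes: {A, B, C, F}.
C → B breaks BCNF: {C}⁺ = {B, C}, so {C} is not a superkey.
Its right-hand attributes {B} are all prime, as are those of every other non-superkey FD — the relation is in 3NF.

3NF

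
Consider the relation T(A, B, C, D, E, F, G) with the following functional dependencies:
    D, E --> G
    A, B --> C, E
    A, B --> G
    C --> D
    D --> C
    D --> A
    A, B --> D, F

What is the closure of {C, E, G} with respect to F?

Start with {C, E, G}.
C --> D applies; add {D} → now {C, D, E, G}.
D --> A applies; add {A} → now {A, C, D, E, G}.
No further FD applies.

{A, C, D, E, G}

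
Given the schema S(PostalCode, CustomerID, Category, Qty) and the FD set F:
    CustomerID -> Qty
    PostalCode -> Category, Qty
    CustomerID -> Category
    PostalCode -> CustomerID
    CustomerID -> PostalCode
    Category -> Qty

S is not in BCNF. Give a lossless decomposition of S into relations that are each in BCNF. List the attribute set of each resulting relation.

Candidate keys of the original relation: {CustomerID}, {PostalCode}.
In {Category, CustomerID, PostalCode, Qty}, {Category} is not a superkey ({Category}⁺ restricted to this set is {Category, Qty}), so split on Category -> Qty into {Category, Qty} and {Category, CustomerID, PostalCode}.
{Category, Qty} has no BCNF violation.
{Category, CustomerID, PostalCode} has no BCNF violation.

{Category, CustomerID, PostalCode}; {Category, Qty}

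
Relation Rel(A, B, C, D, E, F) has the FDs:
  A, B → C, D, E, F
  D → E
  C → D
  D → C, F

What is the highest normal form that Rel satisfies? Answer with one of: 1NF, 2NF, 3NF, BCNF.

2NF

Candidate key: {A, B}. Prime attributes: {A, B}.
D → E: {D}⁺ = {C, D, E, F}, which is not all of the attributes, so the left side is not a superkey — BCNF is violated.
D → E determines the non-prime attribute {E} from a non-superkey — 3NF is violated.
No proper subset of a key has a non-prime attribute in its closure, so there is no partial dependency; 2NF holds.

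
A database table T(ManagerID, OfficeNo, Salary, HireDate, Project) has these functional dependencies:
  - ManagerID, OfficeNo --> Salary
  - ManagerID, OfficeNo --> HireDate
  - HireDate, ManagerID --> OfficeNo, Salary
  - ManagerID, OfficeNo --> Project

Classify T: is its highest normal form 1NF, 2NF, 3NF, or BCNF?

Candidate keys: {HireDate, ManagerID}, {ManagerID, OfficeNo}. Prime attributes: {HireDate, ManagerID, OfficeNo}.
Each dependency's left side is a superkey — BCNF holds.

BCNF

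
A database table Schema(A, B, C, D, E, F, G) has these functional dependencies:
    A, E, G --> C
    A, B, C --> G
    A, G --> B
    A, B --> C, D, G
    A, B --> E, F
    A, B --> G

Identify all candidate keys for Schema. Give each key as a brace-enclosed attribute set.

{A, B}, {A, G}

Attributes never on any right-hand side: {A} — every candidate key must contain it.
{A, B} is a candidate key since {A, B}⁺ = {A, B, C, D, E, F, G} covers every attribute.
{A, G} is a candidate key since {A, G}⁺ = {A, B, C, D, E, F, G} covers every attribute.
These are minimal and exhaustive — every other superkey contains one of them.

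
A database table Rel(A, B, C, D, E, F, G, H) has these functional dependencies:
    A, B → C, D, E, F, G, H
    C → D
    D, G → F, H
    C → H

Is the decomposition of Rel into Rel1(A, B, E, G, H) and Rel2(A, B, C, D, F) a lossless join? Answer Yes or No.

Common attributes: {A, B}; their closure is {A, B, C, D, E, F, G, H}.
Since Rel1 ⊆ {A, B, C, D, E, F, G, H}, the intersection is a superkey of Rel1; the decomposition is lossless.

Yes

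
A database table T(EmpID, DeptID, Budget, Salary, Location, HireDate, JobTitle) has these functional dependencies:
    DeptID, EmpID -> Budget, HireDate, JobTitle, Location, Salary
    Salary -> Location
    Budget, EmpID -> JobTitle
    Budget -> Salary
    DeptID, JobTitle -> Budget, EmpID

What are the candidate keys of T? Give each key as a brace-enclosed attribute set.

{DeptID} never appears on the right of any FD, so every key must include it.
{DeptID, EmpID} is a candidate key since {DeptID, EmpID}⁺ = {Budget, DeptID, EmpID, HireDate, JobTitle, Location, Salary} covers every attribute.
{DeptID, JobTitle} is a candidate key since {DeptID, JobTitle}⁺ = {Budget, DeptID, EmpID, HireDate, JobTitle, Location, Salary} covers every attribute.
Any other superkey properly contains one of these, so there are no further candidate keys.

{DeptID, EmpID}, {DeptID, JobTitle}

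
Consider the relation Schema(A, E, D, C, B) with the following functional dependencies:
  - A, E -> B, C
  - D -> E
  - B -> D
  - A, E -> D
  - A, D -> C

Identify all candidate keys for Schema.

{A} never appears on the right of any FD, so every key must include it.
{A, B}⁺ = {A, B, C, D, E} — all of the relation — so {A, B} is a candidate key.
{A, D}⁺ = {A, B, C, D, E} — all of the relation — so {A, D} is a candidate key.
{A, E}⁺ = {A, B, C, D, E} — all of the relation — so {A, E} is a candidate key.
No proper subset of any of these is a key, and no other minimal superkey exists.

{A, B}, {A, D}, {A, E}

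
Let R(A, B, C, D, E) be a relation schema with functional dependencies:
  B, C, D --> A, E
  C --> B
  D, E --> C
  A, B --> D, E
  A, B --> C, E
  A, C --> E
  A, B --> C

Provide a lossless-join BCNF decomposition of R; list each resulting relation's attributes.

{A, C, D, E}; {B, C}

Candidate keys of the original relation: {A, B}, {A, C}, {C, D}, {D, E}.
In {A, B, C, D, E}, {C} is not a superkey ({C}⁺ restricted to this set is {B, C}), so split on C --> B into {B, C} and {A, C, D, E}.
{B, C} has no BCNF violation.
{A, C, D, E} has no BCNF violation.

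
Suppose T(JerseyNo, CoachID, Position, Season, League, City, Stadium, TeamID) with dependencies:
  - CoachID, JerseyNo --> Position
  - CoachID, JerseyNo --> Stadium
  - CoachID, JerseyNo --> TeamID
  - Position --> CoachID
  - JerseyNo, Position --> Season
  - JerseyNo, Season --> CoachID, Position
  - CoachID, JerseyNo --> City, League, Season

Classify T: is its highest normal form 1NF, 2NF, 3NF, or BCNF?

3NF

Candidate keys: {CoachID, JerseyNo}, {JerseyNo, Position}, {JerseyNo, Season}. Prime attributes: {CoachID, JerseyNo, Position, Season}.
Position --> CoachID breaks BCNF: {Position}⁺ = {CoachID, Position}, so {Position} is not a superkey.
But every attribute on its right side ({CoachID}) is prime, and the same holds for every other non-superkey FD, so 3NF still holds.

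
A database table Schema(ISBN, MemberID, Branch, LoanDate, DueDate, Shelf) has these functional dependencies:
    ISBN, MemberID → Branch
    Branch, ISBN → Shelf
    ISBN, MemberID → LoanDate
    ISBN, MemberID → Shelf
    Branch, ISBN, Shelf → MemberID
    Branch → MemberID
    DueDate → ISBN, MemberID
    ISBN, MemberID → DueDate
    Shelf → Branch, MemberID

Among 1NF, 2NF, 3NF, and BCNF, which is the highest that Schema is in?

3NF

Candidate keys: {Branch, ISBN}, {DueDate}, {ISBN, MemberID}, {ISBN, Shelf}. Prime attributes: {Branch, DueDate, ISBN, MemberID, Shelf}.
For Branch → MemberID we have {Branch}⁺ = {Branch, MemberID}; {Branch} is not a superkey, so BCNF fails.
Its right-hand attributes {MemberID} are all prime, as are those of every other non-superkey FD — the relation is in 3NF.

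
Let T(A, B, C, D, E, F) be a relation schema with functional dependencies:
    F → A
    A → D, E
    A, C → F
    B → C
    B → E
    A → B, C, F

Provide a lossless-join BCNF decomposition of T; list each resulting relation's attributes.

{A, B, D, F}; {B, C, E}

Candidate keys of the original relation: {A}, {F}.
In {A, B, C, D, E, F}, {B} is not a superkey ({B}⁺ restricted to this set is {B, C, E}), so split on B → C, E into {B, C, E} and {A, B, D, F}.
{B, C, E}: every determinant is a superkey — BCNF.
{A, B, D, F}: every determinant is a superkey — BCNF.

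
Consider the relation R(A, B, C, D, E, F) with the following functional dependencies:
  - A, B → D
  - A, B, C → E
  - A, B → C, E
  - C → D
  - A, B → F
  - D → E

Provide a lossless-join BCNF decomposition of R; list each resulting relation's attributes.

{A, B, C, F}; {C, D}; {D, E}

Candidate key of the original relation: {A, B}.
Within {A, B, C, D, E, F}: {C}⁺ ∩ {A, B, C, D, E, F} = {C, D, E}, not the whole set, so C → D, E violates BCNF; decompose into {C, D, E} and {A, B, C, F}.
Within {C, D, E}: {D}⁺ ∩ {C, D, E} = {D, E}, not the whole set, so D → E violates BCNF; decompose into {D, E} and {C, D}.
{D, E} has no BCNF violation.
{C, D} has no BCNF violation.
{A, B, C, F} has no BCNF violation.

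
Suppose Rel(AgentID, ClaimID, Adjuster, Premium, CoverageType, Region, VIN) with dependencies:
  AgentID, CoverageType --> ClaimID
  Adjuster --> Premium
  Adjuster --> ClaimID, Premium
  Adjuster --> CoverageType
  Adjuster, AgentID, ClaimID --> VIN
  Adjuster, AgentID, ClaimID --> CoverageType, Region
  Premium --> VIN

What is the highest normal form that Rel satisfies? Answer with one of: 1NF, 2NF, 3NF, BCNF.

1NF

Candidate key: {Adjuster, AgentID}. Prime attributes: {Adjuster, AgentID}.
AgentID, CoverageType --> ClaimID: {AgentID, CoverageType}⁺ = {AgentID, ClaimID, CoverageType}, which is not all of the attributes, so the left side is not a superkey — BCNF is violated.
AgentID, CoverageType --> ClaimID determines the non-prime attribute {ClaimID} from a non-superkey — 3NF is violated.
The proper key subset {Adjuster} of {Adjuster, AgentID} determines non-prime {ClaimID, CoverageType, Premium, VIN}, so the relation is not even in 2NF.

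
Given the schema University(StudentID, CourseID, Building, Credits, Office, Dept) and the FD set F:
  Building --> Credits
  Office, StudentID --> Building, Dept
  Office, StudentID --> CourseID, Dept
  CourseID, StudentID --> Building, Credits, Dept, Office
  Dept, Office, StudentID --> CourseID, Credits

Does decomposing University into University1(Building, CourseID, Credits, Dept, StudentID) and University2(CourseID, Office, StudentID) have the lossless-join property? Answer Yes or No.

University1 ∩ University2 = {CourseID, StudentID}; its closure under F is {Building, CourseID, Credits, Dept, Office, StudentID}.
Since University1 ⊆ {Building, CourseID, Credits, Dept, Office, StudentID}, the intersection is a superkey of University1; the decomposition is lossless.

Yes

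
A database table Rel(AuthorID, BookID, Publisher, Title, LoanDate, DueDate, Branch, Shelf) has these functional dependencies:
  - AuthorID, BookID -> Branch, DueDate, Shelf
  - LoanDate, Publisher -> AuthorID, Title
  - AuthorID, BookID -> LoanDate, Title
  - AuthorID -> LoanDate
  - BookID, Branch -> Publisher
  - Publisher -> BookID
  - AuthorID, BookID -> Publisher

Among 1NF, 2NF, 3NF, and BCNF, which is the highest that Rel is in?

3NF

Candidate keys: {AuthorID, BookID}, {AuthorID, Publisher}, {BookID, Branch, LoanDate}, {LoanDate, Publisher}. Prime attributes: {AuthorID, BookID, Branch, LoanDate, Publisher}.
AuthorID -> LoanDate breaks BCNF: {AuthorID}⁺ = {AuthorID, LoanDate}, so {AuthorID} is not a superkey.
Since {LoanDate} ⊆ prime attributes and every other non-superkey FD also has a prime right side, the schema is in 3NF.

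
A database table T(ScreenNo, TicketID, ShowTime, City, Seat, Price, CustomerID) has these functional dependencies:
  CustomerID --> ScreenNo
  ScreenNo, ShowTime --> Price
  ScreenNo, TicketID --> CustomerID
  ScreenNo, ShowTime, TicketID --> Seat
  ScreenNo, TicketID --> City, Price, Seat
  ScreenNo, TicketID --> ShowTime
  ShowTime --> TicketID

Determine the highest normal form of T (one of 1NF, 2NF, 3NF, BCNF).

3NF

Candidate keys: {CustomerID, ShowTime}, {CustomerID, TicketID}, {ScreenNo, ShowTime}, {ScreenNo, TicketID}. Prime attributes: {CustomerID, ScreenNo, ShowTime, TicketID}.
CustomerID --> ScreenNo breaks BCNF: {CustomerID}⁺ = {CustomerID, ScreenNo}, so {CustomerID} is not a superkey.
But every attribute on its right side ({ScreenNo}) is prime, and the same holds for every other non-superkey FD, so 3NF still holds.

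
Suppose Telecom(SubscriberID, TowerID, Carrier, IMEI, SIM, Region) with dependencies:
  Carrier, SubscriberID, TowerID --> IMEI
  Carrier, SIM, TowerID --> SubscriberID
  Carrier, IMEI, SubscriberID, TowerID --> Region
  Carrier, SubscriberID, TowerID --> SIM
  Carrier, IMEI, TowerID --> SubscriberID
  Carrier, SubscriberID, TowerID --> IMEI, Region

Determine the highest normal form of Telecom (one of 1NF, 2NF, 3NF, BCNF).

BCNF

Candidate keys: {Carrier, IMEI, TowerID}, {Carrier, SIM, TowerID}, {Carrier, SubscriberID, TowerID}. Prime attributes: {Carrier, IMEI, SIM, SubscriberID, TowerID}.
The left-hand side of every FD is a superkey, so BCNF is satisfied.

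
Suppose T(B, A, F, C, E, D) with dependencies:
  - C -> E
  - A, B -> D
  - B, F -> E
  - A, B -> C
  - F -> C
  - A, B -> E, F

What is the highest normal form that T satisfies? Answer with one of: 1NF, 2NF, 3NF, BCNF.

Candidate key: {A, B}. Prime attributes: {A, B}.
C -> E: {C}⁺ = {C, E}, which is not all of the attributes, so the left side is not a superkey — BCNF is violated.
C -> E determines the non-prime attribute {E} from a non-superkey — 3NF is violated.
No proper subset of a key has a non-prime attribute in its closure, so there is no partial dependency; 2NF holds.

2NF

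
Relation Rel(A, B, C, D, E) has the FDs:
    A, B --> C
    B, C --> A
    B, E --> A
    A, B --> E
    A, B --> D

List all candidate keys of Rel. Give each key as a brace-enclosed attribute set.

Attributes never on any right-hand side: {B} — every candidate key must contain it.
{A, B} is a candidate key since {A, B}⁺ = {A, B, C, D, E} covers every attribute.
{B, C} is a candidate key since {B, C}⁺ = {A, B, C, D, E} covers every attribute.
{B, E} is a candidate key since {B, E}⁺ = {A, B, C, D, E} covers every attribute.
No proper subset of any of these is a key, and no other minimal superkey exists.

{A, B}, {B, C}, {B, E}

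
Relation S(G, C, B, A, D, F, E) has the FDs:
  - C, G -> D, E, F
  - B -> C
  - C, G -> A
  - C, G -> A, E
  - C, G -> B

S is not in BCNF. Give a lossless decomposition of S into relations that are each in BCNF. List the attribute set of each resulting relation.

Candidate keys of the original relation: {B, G}, {C, G}.
In {A, B, C, D, E, F, G}, {B} is not a superkey ({B}⁺ restricted to this set is {B, C}), so split on B -> C into {B, C} and {A, B, D, E, F, G}.
{B, C} is in BCNF.
{A, B, D, E, F, G} is in BCNF.

{A, B, D, E, F, G}; {B, C}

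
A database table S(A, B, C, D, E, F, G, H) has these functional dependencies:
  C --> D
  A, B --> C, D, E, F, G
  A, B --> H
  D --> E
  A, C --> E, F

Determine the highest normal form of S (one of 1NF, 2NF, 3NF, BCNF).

Candidate key: {A, B}. Prime attributes: {A, B}.
C --> D breaks BCNF: {C}⁺ = {C, D, E}, so {C} is not a superkey.
C --> D determines the non-prime attribute {D} from a non-superkey — 3NF is violated.
No proper subset of a key has a non-prime attribute in its closure, so there is no partial dependency; 2NF holds.

2NF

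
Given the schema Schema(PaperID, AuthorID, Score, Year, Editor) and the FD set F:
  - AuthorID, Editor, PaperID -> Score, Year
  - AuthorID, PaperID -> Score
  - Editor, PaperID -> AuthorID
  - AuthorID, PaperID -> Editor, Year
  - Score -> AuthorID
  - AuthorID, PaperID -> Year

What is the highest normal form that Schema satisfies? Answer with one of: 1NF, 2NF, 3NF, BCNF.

Candidate keys: {AuthorID, PaperID}, {Editor, PaperID}, {PaperID, Score}. Prime attributes: {AuthorID, Editor, PaperID, Score}.
Score -> AuthorID breaks BCNF: {Score}⁺ = {AuthorID, Score}, so {Score} is not a superkey.
Its right-hand attributes {AuthorID} are all prime, as are those of every other non-superkey FD — the relation is in 3NF.

3NF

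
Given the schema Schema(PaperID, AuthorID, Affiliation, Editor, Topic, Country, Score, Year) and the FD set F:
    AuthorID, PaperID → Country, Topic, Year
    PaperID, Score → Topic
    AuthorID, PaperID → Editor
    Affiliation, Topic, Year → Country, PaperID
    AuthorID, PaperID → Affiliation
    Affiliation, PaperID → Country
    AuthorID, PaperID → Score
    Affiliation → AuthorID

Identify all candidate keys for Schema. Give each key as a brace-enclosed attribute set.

{Affiliation, PaperID} is a candidate key since {Affiliation, PaperID}⁺ = {Affiliation, AuthorID, Country, Editor, PaperID, Score, Topic, Year} covers every attribute.
{AuthorID, PaperID} is a candidate key since {AuthorID, PaperID}⁺ = {Affiliation, AuthorID, Country, Editor, PaperID, Score, Topic, Year} covers every attribute.
{Affiliation, Topic, Year} is a candidate key since {Affiliation, Topic, Year}⁺ = {Affiliation, AuthorID, Country, Editor, PaperID, Score, Topic, Year} covers every attribute.
These are minimal and exhaustive — every other superkey contains one of them.

{Affiliation, PaperID}, {Affiliation, Topic, Year}, {AuthorID, PaperID}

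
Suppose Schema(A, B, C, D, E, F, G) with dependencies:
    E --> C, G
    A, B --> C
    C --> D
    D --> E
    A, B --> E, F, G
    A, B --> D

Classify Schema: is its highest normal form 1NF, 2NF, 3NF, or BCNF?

Candidate key: {A, B}. Prime attributes: {A, B}.
For E --> C, G we have {E}⁺ = {C, D, E, G}; {E} is not a superkey, so BCNF fails.
E --> C, G determines the non-prime attributes {C, G} from a non-superkey — 3NF is violated.
Checking every proper subset of each key, none determines a non-prime attribute — 2NF is satisfied.

2NF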